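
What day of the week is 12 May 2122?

Tuesday

January 1, 2122 is a Thursday.
Jan 1, 2122 → Feb 1, 2122: 31 days (January has 31).
Feb 1, 2122 → Mar 1, 2122: 28 days (February has 28).
Mar 1, 2122 → Apr 1, 2122: 31 days (March has 31).
Apr 1, 2122 → May 1, 2122: 30 days (April has 30).
May 1, 2122 → May 12, 2122: 11 days.
Total: 131 days.
131 mod 7 = 5, so Thursday + 5 = Tuesday.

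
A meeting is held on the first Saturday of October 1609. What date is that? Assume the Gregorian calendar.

October 3, 1609

October 1, 1609 is a Thursday.
The first Saturday is therefore October 3 (2 days later).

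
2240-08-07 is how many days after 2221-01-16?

7143

Jan 16, 2221 → Jan 16, 2222: 365 days.
Jan 16, 2222 → Jan 16, 2223: 365 days.
Jan 16, 2223 → Jan 16, 2224: 365 days.
Jan 16, 2224 → Jan 16, 2225: 366 days (Feb 29, 2224 is in that span).
Jan 16, 2225 → Jan 16, 2226: 365 days.
Jan 16, 2226 → Jan 16, 2227: 365 days.
Jan 16, 2227 → Jan 16, 2228: 365 days.
Jan 16, 2228 → Jan 16, 2229: 366 days (Feb 29, 2228 is in that span).
Jan 16, 2229 → Jan 16, 2230: 365 days.
Jan 16, 2230 → Jan 16, 2231: 365 days.
Jan 16, 2231 → Jan 16, 2232: 365 days.
Jan 16, 2232 → Jan 16, 2233: 366 days (Feb 29, 2232 is in that span).
Jan 16, 2233 → Jan 16, 2234: 365 days.
Jan 16, 2234 → Jan 16, 2235: 365 days.
Jan 16, 2235 → Jan 16, 2236: 365 days.
Jan 16, 2236 → Jan 16, 2237: 366 days (Feb 29, 2236 is in that span).
Jan 16, 2237 → Jan 16, 2238: 365 days.
Jan 16, 2238 → Jan 16, 2239: 365 days.
Jan 16, 2239 → Jan 16, 2240: 365 days.
Jan 16, 2240 → Feb 16, 2240: 31 days (January has 31).
Feb 16, 2240 → Mar 16, 2240: 29 days (February has 29).
Mar 16, 2240 → Apr 16, 2240: 31 days (March has 31).
Apr 16, 2240 → May 16, 2240: 30 days (April has 30).
May 16, 2240 → Jun 16, 2240: 31 days (May has 31).
Jun 16, 2240 → Jul 16, 2240: 30 days (June has 30).
Jul 16, 2240 → Aug 7, 2240: 22 days.
Total: 7143 days.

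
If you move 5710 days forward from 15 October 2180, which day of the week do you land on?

Oct 15, 2180 is a Sunday.
5710 mod 7 = 5, so 5710 days after a Sunday is Sunday + 5 = Friday.

Friday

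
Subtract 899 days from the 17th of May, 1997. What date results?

November 30, 1994

−365 (one year) → May 17, 1996 (534 left).
−366 (one year; includes Feb 29, 1996) → May 17, 1995 (168 left).
−17 → Apr 30, 1995 (end of Apr, 30 days; 151 left).
−30 → Mar 31, 1995 (end of Mar, 31 days; 121 left).
−31 → Feb 28, 1995 (end of Feb, 28 days; 90 left).
−28 → Jan 31, 1995 (end of Jan, 31 days; 62 left).
−31 → Dec 31, 1994 (end of Dec, 31 days; 31 left).
−31 → Nov 30, 1994 (end of Nov, 30 days; 0 left).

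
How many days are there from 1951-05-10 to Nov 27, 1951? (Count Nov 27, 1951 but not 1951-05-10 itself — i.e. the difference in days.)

201

May 10, 1951 → Jun 10, 1951: 31 days (May has 31).
Jun 10, 1951 → Jul 10, 1951: 30 days (June has 30).
Jul 10, 1951 → Aug 10, 1951: 31 days (July has 31).
Aug 10, 1951 → Sep 10, 1951: 31 days (August has 31).
Sep 10, 1951 → Oct 10, 1951: 30 days (September has 30).
Oct 10, 1951 → Nov 10, 1951: 31 days (October has 31).
Nov 10, 1951 → Nov 27, 1951: 17 days.
Total: 201 days.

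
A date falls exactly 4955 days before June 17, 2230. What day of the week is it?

Friday

Jun 17, 2230 is a Thursday.
4955 mod 7 = 6, so 4955 days before a Thursday is Thursday − 6 = Friday.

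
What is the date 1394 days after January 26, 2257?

November 20, 2260

+365 (one year) → Jan 26, 2258 (1029 left).
+365 (one year) → Jan 26, 2259 (664 left).
+365 (one year) → Jan 26, 2260 (299 left).
Jan has 31 days: +6 → Feb 1, 2260 (293 left).
Feb has 29 days: +29 → Mar 1, 2260 (264 left).
Mar has 31 days: +31 → Apr 1, 2260 (233 left).
Apr has 30 days: +30 → May 1, 2260 (203 left).
May has 31 days: +31 → Jun 1, 2260 (172 left).
Jun has 30 days: +30 → Jul 1, 2260 (142 left).
Jul has 31 days: +31 → Aug 1, 2260 (111 left).
Aug has 31 days: +31 → Sep 1, 2260 (80 left).
Sep has 30 days: +30 → Oct 1, 2260 (50 left).
Oct has 31 days: +31 → Nov 1, 2260 (19 left).
+19 → Nov 20, 2260.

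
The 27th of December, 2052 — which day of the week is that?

January 1, 2052 is a Monday.
Jan 1, 2052 → Feb 1, 2052: 31 days (January has 31).
Feb 1, 2052 → Mar 1, 2052: 29 days (February has 29).
Mar 1, 2052 → Apr 1, 2052: 31 days (March has 31).
Apr 1, 2052 → May 1, 2052: 30 days (April has 30).
May 1, 2052 → Jun 1, 2052: 31 days (May has 31).
Jun 1, 2052 → Jul 1, 2052: 30 days (June has 30).
Jul 1, 2052 → Aug 1, 2052: 31 days (July has 31).
Aug 1, 2052 → Sep 1, 2052: 31 days (August has 31).
Sep 1, 2052 → Oct 1, 2052: 30 days (September has 30).
Oct 1, 2052 → Nov 1, 2052: 31 days (October has 31).
Nov 1, 2052 → Dec 1, 2052: 30 days (November has 30).
Dec 1, 2052 → Dec 27, 2052: 26 days.
Total: 361 days.
361 mod 7 = 4, so Monday + 4 = Friday.

Friday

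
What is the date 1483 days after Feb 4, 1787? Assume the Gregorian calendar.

+365 (one year) → Feb 4, 1788 (1118 left).
+366 (one year; includes Feb 29, 1788) → Feb 4, 1789 (752 left).
+365 (one year) → Feb 4, 1790 (387 left).
Feb has 28 days: +25 → Mar 1, 1790 (362 left).
Mar has 31 days: +31 → Apr 1, 1790 (331 left).
Apr has 30 days: +30 → May 1, 1790 (301 left).
May has 31 days: +31 → Jun 1, 1790 (270 left).
Jun has 30 days: +30 → Jul 1, 1790 (240 left).
Jul has 31 days: +31 → Aug 1, 1790 (209 left).
Aug has 31 days: +31 → Sep 1, 1790 (178 left).
Sep has 30 days: +30 → Oct 1, 1790 (148 left).
Oct has 31 days: +31 → Nov 1, 1790 (117 left).
Nov has 30 days: +30 → Dec 1, 1790 (87 left).
Dec has 31 days: +31 → Jan 1, 1791 (56 left).
Jan has 31 days: +31 → Feb 1, 1791 (25 left).
+25 → Feb 26, 1791.

February 26, 1791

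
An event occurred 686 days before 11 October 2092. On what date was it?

November 25, 2090

−366 (one year; includes Feb 29, 2092) → Oct 11, 2091 (320 left).
−11 → Sep 30, 2091 (end of Sep, 30 days; 309 left).
−30 → Aug 31, 2091 (end of Aug, 31 days; 279 left).
−31 → Jul 31, 2091 (end of Jul, 31 days; 248 left).
−31 → Jun 30, 2091 (end of Jun, 30 days; 217 left).
−30 → May 31, 2091 (end of May, 31 days; 187 left).
−31 → Apr 30, 2091 (end of Apr, 30 days; 156 left).
−30 → Mar 31, 2091 (end of Mar, 31 days; 126 left).
−31 → Feb 28, 2091 (end of Feb, 28 days; 95 left).
−28 → Jan 31, 2091 (end of Jan, 31 days; 67 left).
−31 → Dec 31, 2090 (end of Dec, 31 days; 36 left).
−31 → Nov 30, 2090 (end of Nov, 30 days; 5 left).
−5 → Nov 25, 2090.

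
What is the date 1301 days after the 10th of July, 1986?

+365 (one year) → Jul 10, 1987 (936 left).
+366 (one year; includes Feb 29, 1988) → Jul 10, 1988 (570 left).
+365 (one year) → Jul 10, 1989 (205 left).
Jul has 31 days: +22 → Aug 1, 1989 (183 left).
Aug has 31 days: +31 → Sep 1, 1989 (152 left).
Sep has 30 days: +30 → Oct 1, 1989 (122 left).
Oct has 31 days: +31 → Nov 1, 1989 (91 left).
Nov has 30 days: +30 → Dec 1, 1989 (61 left).
Dec has 31 days: +31 → Jan 1, 1990 (30 left).
+30 → Jan 31, 1990.

January 31, 1990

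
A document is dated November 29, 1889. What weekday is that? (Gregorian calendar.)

Doomsday rule: the anchor day for the 1800s is Friday. For year 89: 89÷12 = 7 r 5, and 5÷4 = 1, so 7+5+1 = 13.
Friday + 13 ≡ Thursday — that's 1889's doomsday.
In November the doomsday date is Nov 7.
Nov 29 is 22 days after Nov 7; 22 mod 7 = 1, so Thursday + 1 = Friday.

Friday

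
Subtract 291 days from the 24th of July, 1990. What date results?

−24 → Jun 30, 1990 (end of Jun, 30 days; 267 left).
−30 → May 31, 1990 (end of May, 31 days; 237 left).
−31 → Apr 30, 1990 (end of Apr, 30 days; 206 left).
−30 → Mar 31, 1990 (end of Mar, 31 days; 176 left).
−31 → Feb 28, 1990 (end of Feb, 28 days; 145 left).
−28 → Jan 31, 1990 (end of Jan, 31 days; 117 left).
−31 → Dec 31, 1989 (end of Dec, 31 days; 86 left).
−31 → Nov 30, 1989 (end of Nov, 30 days; 55 left).
−30 → Oct 31, 1989 (end of Oct, 31 days; 25 left).
−25 → Oct 6, 1989.

October 6, 1989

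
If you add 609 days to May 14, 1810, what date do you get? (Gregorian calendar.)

January 13, 1812

+365 (one year) → May 14, 1811 (244 left).
May has 31 days: +18 → Jun 1, 1811 (226 left).
Jun has 30 days: +30 → Jul 1, 1811 (196 left).
Jul has 31 days: +31 → Aug 1, 1811 (165 left).
Aug has 31 days: +31 → Sep 1, 1811 (134 left).
Sep has 30 days: +30 → Oct 1, 1811 (104 left).
Oct has 31 days: +31 → Nov 1, 1811 (73 left).
Nov has 30 days: +30 → Dec 1, 1811 (43 left).
Dec has 31 days: +31 → Jan 1, 1812 (12 left).
+12 → Jan 13, 1812.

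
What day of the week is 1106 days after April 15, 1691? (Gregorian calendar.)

Sunday

First find the weekday of Apr 15, 1691. Doomsday rule: the anchor day for the 1600s is Tuesday. For year 91: 91÷12 = 7 r 7, and 7÷4 = 1, so 7+7+1 = 15.
Tuesday + 15 ≡ Wednesday — that's 1691's doomsday.
In April the doomsday date is Apr 4.
Apr 15 is 11 days after Apr 4; 11 mod 7 = 4, so Wednesday + 4 = Sunday.
1106 mod 7 = 0, so 1106 days after a Sunday is Sunday + 0 = Sunday.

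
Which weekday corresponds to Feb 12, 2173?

Doomsday rule: the anchor day for the 2100s is Sunday. For year 73: 73÷12 = 6 r 1, and 1÷4 = 0, so 6+1+0 = 7.
Sunday + 7 ≡ Sunday — that's 2173's doomsday.
In February the doomsday date is Feb 28 (2173 is not a leap year).
Feb 12 is 16 days before Feb 28; 16 mod 7 = 2, so Sunday − 2 = Friday.

Friday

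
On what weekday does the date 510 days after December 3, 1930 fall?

Tuesday

First find the weekday of Dec 3, 1930. Doomsday rule: the anchor day for the 1900s is Wednesday. For year 30: 30÷12 = 2 r 6, and 6÷4 = 1, so 2+6+1 = 9.
Wednesday + 9 ≡ Friday — that's 1930's doomsday.
In December the doomsday date is Dec 12.
Dec 3 is 9 days before Dec 12; 9 mod 7 = 2, so Friday − 2 = Wednesday.
510 mod 7 = 6, so 510 days after a Wednesday is Wednesday + 6 = Tuesday.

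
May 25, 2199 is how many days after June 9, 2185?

Jun 9, 2185 → Jun 9, 2186: 365 days.
Jun 9, 2186 → Jun 9, 2187: 365 days.
Jun 9, 2187 → Jun 9, 2188: 366 days (Feb 29, 2188 is in that span).
Jun 9, 2188 → Jun 9, 2189: 365 days.
Jun 9, 2189 → Jun 9, 2190: 365 days.
Jun 9, 2190 → Jun 9, 2191: 365 days.
Jun 9, 2191 → Jun 9, 2192: 366 days (Feb 29, 2192 is in that span).
Jun 9, 2192 → Jun 9, 2193: 365 days.
Jun 9, 2193 → Jun 9, 2194: 365 days.
Jun 9, 2194 → Jun 9, 2195: 365 days.
Jun 9, 2195 → Jun 9, 2196: 366 days (Feb 29, 2196 is in that span).
Jun 9, 2196 → Jun 9, 2197: 365 days.
Jun 9, 2197 → Jun 9, 2198: 365 days.
Jun 9, 2198 → Jul 9, 2198: 30 days (June has 30).
Jul 9, 2198 → Aug 9, 2198: 31 days (July has 31).
Aug 9, 2198 → Sep 9, 2198: 31 days (August has 31).
Sep 9, 2198 → Oct 9, 2198: 30 days (September has 30).
Oct 9, 2198 → Nov 9, 2198: 31 days (October has 31).
Nov 9, 2198 → Dec 9, 2198: 30 days (November has 30).
Dec 9, 2198 → Jan 9, 2199: 31 days (December has 31).
Jan 9, 2199 → Feb 9, 2199: 31 days (January has 31).
Feb 9, 2199 → Mar 9, 2199: 28 days (February has 28).
Mar 9, 2199 → Apr 9, 2199: 31 days (March has 31).
Apr 9, 2199 → May 9, 2199: 30 days (April has 30).
May 9, 2199 → May 25, 2199: 16 days.
Total: 5098 days.

5098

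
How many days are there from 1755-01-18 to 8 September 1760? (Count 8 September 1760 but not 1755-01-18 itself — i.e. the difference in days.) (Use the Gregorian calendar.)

Jan 18, 1755 → Jan 18, 1756: 365 days.
Jan 18, 1756 → Jan 18, 1757: 366 days (Feb 29, 1756 is in that span).
Jan 18, 1757 → Jan 18, 1758: 365 days.
Jan 18, 1758 → Jan 18, 1759: 365 days.
Jan 18, 1759 → Jan 18, 1760: 365 days.
Jan 18, 1760 → Feb 18, 1760: 31 days (January has 31).
Feb 18, 1760 → Mar 18, 1760: 29 days (February has 29).
Mar 18, 1760 → Apr 18, 1760: 31 days (March has 31).
Apr 18, 1760 → May 18, 1760: 30 days (April has 30).
May 18, 1760 → Jun 18, 1760: 31 days (May has 31).
Jun 18, 1760 → Jul 18, 1760: 30 days (June has 30).
Jul 18, 1760 → Aug 18, 1760: 31 days (July has 31).
Aug 18, 1760 → Sep 8, 1760: 21 days.
Total: 2060 days.

2060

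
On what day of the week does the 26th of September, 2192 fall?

Wednesday

Doomsday rule: the anchor day for the 2100s is Sunday. For year 92: 92÷12 = 7 r 8, and 8÷4 = 2, so 7+8+2 = 17.
Sunday + 17 ≡ Wednesday — that's 2192's doomsday.
In September the doomsday date is Sep 5.
Sep 26 is 21 days after Sep 5; 21 mod 7 = 0, so Wednesday + 0 = Wednesday.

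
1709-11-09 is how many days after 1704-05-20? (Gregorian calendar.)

May 20, 1704 → May 20, 1705: 365 days.
May 20, 1705 → May 20, 1706: 365 days.
May 20, 1706 → May 20, 1707: 365 days.
May 20, 1707 → May 20, 1708: 366 days (Feb 29, 1708 is in that span).
May 20, 1708 → May 20, 1709: 365 days.
May 20, 1709 → Jun 20, 1709: 31 days (May has 31).
Jun 20, 1709 → Jul 20, 1709: 30 days (June has 30).
Jul 20, 1709 → Aug 20, 1709: 31 days (July has 31).
Aug 20, 1709 → Sep 20, 1709: 31 days (August has 31).
Sep 20, 1709 → Oct 20, 1709: 30 days (September has 30).
Oct 20, 1709 → Nov 9, 1709: 20 days.
Total: 1999 days.

1999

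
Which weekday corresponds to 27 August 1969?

January 1, 1969 is a Wednesday.
Jan 1, 1969 → Feb 1, 1969: 31 days (January has 31).
Feb 1, 1969 → Mar 1, 1969: 28 days (February has 28).
Mar 1, 1969 → Apr 1, 1969: 31 days (March has 31).
Apr 1, 1969 → May 1, 1969: 30 days (April has 30).
May 1, 1969 → Jun 1, 1969: 31 days (May has 31).
Jun 1, 1969 → Jul 1, 1969: 30 days (June has 30).
Jul 1, 1969 → Aug 1, 1969: 31 days (July has 31).
Aug 1, 1969 → Aug 27, 1969: 26 days.
Total: 238 days.
238 mod 7 = 0, so Wednesday + 0 = Wednesday.

Wednesday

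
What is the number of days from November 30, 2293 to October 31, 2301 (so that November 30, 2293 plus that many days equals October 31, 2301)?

2891

Nov 30, 2293 → Nov 30, 2294: 365 days.
Nov 30, 2294 → Nov 30, 2295: 365 days.
Nov 30, 2295 → Nov 30, 2296: 366 days (Feb 29, 2296 is in that span).
Nov 30, 2296 → Nov 30, 2297: 365 days.
Nov 30, 2297 → Nov 30, 2298: 365 days.
Nov 30, 2298 → Nov 30, 2299: 365 days.
Nov 30, 2299 → Nov 30, 2300: 365 days.
Nov 30, 2300 → Dec 30, 2300: 30 days (November has 30).
Dec 30, 2300 → Jan 30, 2301: 31 days (December has 31).
Jan 30, 2301 → Feb 28, 2301: 29 days (January has 31).
Feb 28, 2301 → Mar 28, 2301: 28 days (February has 28).
Mar 28, 2301 → Apr 28, 2301: 31 days (March has 31).
Apr 28, 2301 → May 28, 2301: 30 days (April has 30).
May 28, 2301 → Jun 28, 2301: 31 days (May has 31).
Jun 28, 2301 → Jul 28, 2301: 30 days (June has 30).
Jul 28, 2301 → Aug 28, 2301: 31 days (July has 31).
Aug 28, 2301 → Sep 28, 2301: 31 days (August has 31).
Sep 28, 2301 → Oct 28, 2301: 30 days (September has 30).
Oct 28, 2301 → Oct 31, 2301: 3 days.
Total: 2891 days.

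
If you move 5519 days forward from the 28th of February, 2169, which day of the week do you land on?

Feb 28, 2169 is a Tuesday.
5519 mod 7 = 3, so 5519 days after a Tuesday is Tuesday + 3 = Friday.

Friday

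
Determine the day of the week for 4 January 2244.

Doomsday rule: the anchor day for the 2200s is Friday. For year 44: 44÷12 = 3 r 8, and 8÷4 = 2, so 3+8+2 = 13.
Friday + 13 ≡ Thursday — that's 2244's doomsday.
In January the doomsday date is Jan 4 (2244 is a leap year (divisible by 4)).
Jan 4 is the doomsday itself: Thursday.

Thursday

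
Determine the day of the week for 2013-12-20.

Friday

January 1, 2013 is a Tuesday.
Jan 1, 2013 → Feb 1, 2013: 31 days (January has 31).
Feb 1, 2013 → Mar 1, 2013: 28 days (February has 28).
Mar 1, 2013 → Apr 1, 2013: 31 days (March has 31).
Apr 1, 2013 → May 1, 2013: 30 days (April has 30).
May 1, 2013 → Jun 1, 2013: 31 days (May has 31).
Jun 1, 2013 → Jul 1, 2013: 30 days (June has 30).
Jul 1, 2013 → Aug 1, 2013: 31 days (July has 31).
Aug 1, 2013 → Sep 1, 2013: 31 days (August has 31).
Sep 1, 2013 → Oct 1, 2013: 30 days (September has 30).
Oct 1, 2013 → Nov 1, 2013: 31 days (October has 31).
Nov 1, 2013 → Dec 1, 2013: 30 days (November has 30).
Dec 1, 2013 → Dec 20, 2013: 19 days.
Total: 353 days.
353 mod 7 = 3, so Tuesday + 3 = Friday.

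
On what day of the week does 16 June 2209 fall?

Doomsday rule: the anchor day for the 2200s is Friday. For year 09: 9÷12 = 0 r 9, and 9÷4 = 2, so 0+9+2 = 11.
Friday + 11 ≡ Tuesday — that's 2209's doomsday.
In June the doomsday date is Jun 6.
Jun 16 is 10 days after Jun 6; 10 mod 7 = 3, so Tuesday + 3 = Friday.

Friday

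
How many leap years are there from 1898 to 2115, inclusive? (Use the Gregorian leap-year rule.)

Multiples of 4 in [1898,2115]: 54.
Of those, multiples of 100: 3 (not leap unless ÷400).
Multiples of 400: 1.
Leap years = 54 − 3 + 1 = 52.

52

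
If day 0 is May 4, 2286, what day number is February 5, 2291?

1738

May 4, 2286 → May 4, 2287: 365 days.
May 4, 2287 → May 4, 2288: 366 days (Feb 29, 2288 is in that span).
May 4, 2288 → May 4, 2289: 365 days.
May 4, 2289 → May 4, 2290: 365 days.
May 4, 2290 → Jun 4, 2290: 31 days (May has 31).
Jun 4, 2290 → Jul 4, 2290: 30 days (June has 30).
Jul 4, 2290 → Aug 4, 2290: 31 days (July has 31).
Aug 4, 2290 → Sep 4, 2290: 31 days (August has 31).
Sep 4, 2290 → Oct 4, 2290: 30 days (September has 30).
Oct 4, 2290 → Nov 4, 2290: 31 days (October has 31).
Nov 4, 2290 → Dec 4, 2290: 30 days (November has 30).
Dec 4, 2290 → Jan 4, 2291: 31 days (December has 31).
Jan 4, 2291 → Feb 4, 2291: 31 days (January has 31).
Feb 4, 2291 → Feb 5, 2291: 1 days.
Total: 1738 days.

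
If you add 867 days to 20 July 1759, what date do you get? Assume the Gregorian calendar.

+366 (one year; includes Feb 29, 1760) → Jul 20, 1760 (501 left).
+365 (one year) → Jul 20, 1761 (136 left).
Jul has 31 days: +12 → Aug 1, 1761 (124 left).
Aug has 31 days: +31 → Sep 1, 1761 (93 left).
Sep has 30 days: +30 → Oct 1, 1761 (63 left).
Oct has 31 days: +31 → Nov 1, 1761 (32 left).
Nov has 30 days: +30 → Dec 1, 1761 (2 left).
+2 → Dec 3, 1761.

December 3, 1761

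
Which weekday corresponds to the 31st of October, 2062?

January 1, 2062 is a Sunday.
Jan 1, 2062 → Feb 1, 2062: 31 days (January has 31).
Feb 1, 2062 → Mar 1, 2062: 28 days (February has 28).
Mar 1, 2062 → Apr 1, 2062: 31 days (March has 31).
Apr 1, 2062 → May 1, 2062: 30 days (April has 30).
May 1, 2062 → Jun 1, 2062: 31 days (May has 31).
Jun 1, 2062 → Jul 1, 2062: 30 days (June has 30).
Jul 1, 2062 → Aug 1, 2062: 31 days (July has 31).
Aug 1, 2062 → Sep 1, 2062: 31 days (August has 31).
Sep 1, 2062 → Oct 1, 2062: 30 days (September has 30).
Oct 1, 2062 → Oct 31, 2062: 30 days.
Total: 303 days.
303 mod 7 = 2, so Sunday + 2 = Tuesday.

Tuesday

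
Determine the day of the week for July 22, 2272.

Monday

Doomsday rule: the anchor day for the 2200s is Friday. For year 72: 72÷12 = 6 r 0, and 0÷4 = 0, so 6+0+0 = 6.
Friday + 6 ≡ Thursday — that's 2272's doomsday.
In July the doomsday date is Jul 11.
Jul 22 is 11 days after Jul 11; 11 mod 7 = 4, so Thursday + 4 = Monday.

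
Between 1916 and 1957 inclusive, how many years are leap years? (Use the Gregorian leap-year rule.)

Multiples of 4 in [1916,1957]: 11.
Of those, multiples of 100: 0 (not leap unless ÷400).
Multiples of 400: 0.
Leap years = 11 − 0 + 0 = 11.

11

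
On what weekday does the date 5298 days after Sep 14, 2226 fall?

First find the weekday of Sep 14, 2226. Doomsday rule: the anchor day for the 2200s is Friday. For year 26: 26÷12 = 2 r 2, and 2÷4 = 0, so 2+2+0 = 4.
Friday + 4 ≡ Tuesday — that's 2226's doomsday.
In September the doomsday date is Sep 5.
Sep 14 is 9 days after Sep 5; 9 mod 7 = 2, so Tuesday + 2 = Thursday.
5298 mod 7 = 6, so 5298 days after a Thursday is Thursday + 6 = Wednesday.

Wednesday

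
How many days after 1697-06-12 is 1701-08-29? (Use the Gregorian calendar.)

Jun 12, 1697 → Jun 12, 1698: 365 days.
Jun 12, 1698 → Jun 12, 1699: 365 days.
Jun 12, 1699 → Jun 12, 1700: 365 days.
Jun 12, 1700 → Jun 12, 1701: 365 days.
Jun 12, 1701 → Jul 12, 1701: 30 days (June has 30).
Jul 12, 1701 → Aug 12, 1701: 31 days (July has 31).
Aug 12, 1701 → Aug 29, 1701: 17 days.
Total: 1538 days.

1538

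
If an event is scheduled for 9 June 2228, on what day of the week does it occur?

Monday

Doomsday rule: the anchor day for the 2200s is Friday. For year 28: 28÷12 = 2 r 4, and 4÷4 = 1, so 2+4+1 = 7.
Friday + 7 ≡ Friday — that's 2228's doomsday.
In June the doomsday date is Jun 6.
Jun 9 is 3 days after Jun 6; 3 mod 7 = 3, so Friday + 3 = Monday.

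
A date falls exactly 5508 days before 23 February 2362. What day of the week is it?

Feb 23, 2362 is a Friday.
5508 mod 7 = 6, so 5508 days before a Friday is Friday − 6 = Saturday.

Saturday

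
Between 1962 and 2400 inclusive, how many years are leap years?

107

Multiples of 4 in [1962,2400]: 110.
Of those, multiples of 100: 5 (not leap unless ÷400).
Multiples of 400: 2.
Leap years = 110 − 5 + 2 = 107.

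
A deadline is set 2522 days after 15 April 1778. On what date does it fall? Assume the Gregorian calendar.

+365 (one year) → Apr 15, 1779 (2157 left).
+366 (one year; includes Feb 29, 1780) → Apr 15, 1780 (1791 left).
+365 (one year) → Apr 15, 1781 (1426 left).
+365 (one year) → Apr 15, 1782 (1061 left).
+365 (one year) → Apr 15, 1783 (696 left).
+366 (one year; includes Feb 29, 1784) → Apr 15, 1784 (330 left).
Apr has 30 days: +16 → May 1, 1784 (314 left).
May has 31 days: +31 → Jun 1, 1784 (283 left).
Jun has 30 days: +30 → Jul 1, 1784 (253 left).
Jul has 31 days: +31 → Aug 1, 1784 (222 left).
Aug has 31 days: +31 → Sep 1, 1784 (191 left).
Sep has 30 days: +30 → Oct 1, 1784 (161 left).
Oct has 31 days: +31 → Nov 1, 1784 (130 left).
Nov has 30 days: +30 → Dec 1, 1784 (100 left).
Dec has 31 days: +31 → Jan 1, 1785 (69 left).
Jan has 31 days: +31 → Feb 1, 1785 (38 left).
Feb has 28 days: +28 → Mar 1, 1785 (10 left).
+10 → Mar 11, 1785.

March 11, 1785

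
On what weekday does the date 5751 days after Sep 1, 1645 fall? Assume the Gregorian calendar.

Tuesday

First find the weekday of Sep 1, 1645. Doomsday rule: the anchor day for the 1600s is Tuesday. For year 45: 45÷12 = 3 r 9, and 9÷4 = 2, so 3+9+2 = 14.
Tuesday + 14 ≡ Tuesday — that's 1645's doomsday.
In September the doomsday date is Sep 5.
Sep 1 is 4 days before Sep 5; 4 mod 7 = 4, so Tuesday − 4 = Friday.
5751 mod 7 = 4, so 5751 days after a Friday is Friday + 4 = Tuesday.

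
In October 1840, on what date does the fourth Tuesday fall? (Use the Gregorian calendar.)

October 27, 1840

October 1, 1840 is a Thursday.
The first Tuesday is therefore October 6 (5 days later).
The fourth Tuesday is 6 + 3×7 = October 27.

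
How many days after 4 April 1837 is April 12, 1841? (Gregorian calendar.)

Apr 4, 1837 → Apr 4, 1838: 365 days.
Apr 4, 1838 → Apr 4, 1839: 365 days.
Apr 4, 1839 → Apr 4, 1840: 366 days (Feb 29, 1840 is in that span).
Apr 4, 1840 → May 4, 1840: 30 days (April has 30).
May 4, 1840 → Jun 4, 1840: 31 days (May has 31).
Jun 4, 1840 → Jul 4, 1840: 30 days (June has 30).
Jul 4, 1840 → Aug 4, 1840: 31 days (July has 31).
Aug 4, 1840 → Sep 4, 1840: 31 days (August has 31).
Sep 4, 1840 → Oct 4, 1840: 30 days (September has 30).
Oct 4, 1840 → Nov 4, 1840: 31 days (October has 31).
Nov 4, 1840 → Dec 4, 1840: 30 days (November has 30).
Dec 4, 1840 → Jan 4, 1841: 31 days (December has 31).
Jan 4, 1841 → Feb 4, 1841: 31 days (January has 31).
Feb 4, 1841 → Mar 4, 1841: 28 days (February has 28).
Mar 4, 1841 → Apr 4, 1841: 31 days (March has 31).
Apr 4, 1841 → Apr 12, 1841: 8 days.
Total: 1469 days.

1469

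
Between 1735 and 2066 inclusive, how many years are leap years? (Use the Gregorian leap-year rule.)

Multiples of 4 in [1735,2066]: 83.
Of those, multiples of 100: 3 (not leap unless ÷400).
Multiples of 400: 1.
Leap years = 83 − 3 + 1 = 81.

81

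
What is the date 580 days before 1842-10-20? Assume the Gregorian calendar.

March 19, 1841

−365 (one year) → Oct 20, 1841 (215 left).
−20 → Sep 30, 1841 (end of Sep, 30 days; 195 left).
−30 → Aug 31, 1841 (end of Aug, 31 days; 165 left).
−31 → Jul 31, 1841 (end of Jul, 31 days; 134 left).
−31 → Jun 30, 1841 (end of Jun, 30 days; 103 left).
−30 → May 31, 1841 (end of May, 31 days; 73 left).
−31 → Apr 30, 1841 (end of Apr, 30 days; 42 left).
−30 → Mar 31, 1841 (end of Mar, 31 days; 12 left).
−12 → Mar 19, 1841.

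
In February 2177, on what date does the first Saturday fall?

February 1, 2177

February 1, 2177 is a Saturday.
The first Saturday is therefore February 1 (same day).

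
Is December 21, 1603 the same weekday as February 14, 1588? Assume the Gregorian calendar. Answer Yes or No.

From Feb 14, 1588 to Dec 21, 1603 is 5789 days.
5789 mod 7 = 0, so they are the same weekday.
(Feb 14, 1588 is a Sunday; Dec 21, 1603 is a Sunday.)

Yes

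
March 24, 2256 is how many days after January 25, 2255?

424

Jan 25, 2255 → Jan 25, 2256: 365 days.
Jan 25, 2256 → Feb 25, 2256: 31 days (January has 31).
Feb 25, 2256 → Mar 24, 2256: 28 days.
Total: 424 days.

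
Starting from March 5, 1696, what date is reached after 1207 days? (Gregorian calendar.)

+365 (one year) → Mar 5, 1697 (842 left).
+365 (one year) → Mar 5, 1698 (477 left).
+365 (one year) → Mar 5, 1699 (112 left).
Mar has 31 days: +27 → Apr 1, 1699 (85 left).
Apr has 30 days: +30 → May 1, 1699 (55 left).
May has 31 days: +31 → Jun 1, 1699 (24 left).
+24 → Jun 25, 1699.

June 25, 1699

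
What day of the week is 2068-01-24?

Tuesday

Doomsday rule: the anchor day for the 2000s is Tuesday. For year 68: 68÷12 = 5 r 8, and 8÷4 = 2, so 5+8+2 = 15.
Tuesday + 15 ≡ Wednesday — that's 2068's doomsday.
In January the doomsday date is Jan 4 (2068 is a leap year (divisible by 4)).
Jan 24 is 20 days after Jan 4; 20 mod 7 = 6, so Wednesday + 6 = Tuesday.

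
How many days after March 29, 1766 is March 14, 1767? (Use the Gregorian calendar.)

Mar 29, 1766 → Apr 29, 1766: 31 days (March has 31).
Apr 29, 1766 → May 29, 1766: 30 days (April has 30).
May 29, 1766 → Jun 29, 1766: 31 days (May has 31).
Jun 29, 1766 → Jul 29, 1766: 30 days (June has 30).
Jul 29, 1766 → Aug 29, 1766: 31 days (July has 31).
Aug 29, 1766 → Sep 29, 1766: 31 days (August has 31).
Sep 29, 1766 → Oct 29, 1766: 30 days (September has 30).
Oct 29, 1766 → Nov 29, 1766: 31 days (October has 31).
Nov 29, 1766 → Dec 29, 1766: 30 days (November has 30).
Dec 29, 1766 → Jan 29, 1767: 31 days (December has 31).
Jan 29, 1767 → Feb 28, 1767: 30 days (January has 31).
Feb 28, 1767 → Mar 14, 1767: 14 days.
Total: 350 days.

350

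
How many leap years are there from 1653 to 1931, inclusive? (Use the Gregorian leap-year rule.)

66

Multiples of 4 in [1653,1931]: 69.
Of those, multiples of 100: 3 (not leap unless ÷400).
Multiples of 400: 0.
Leap years = 69 − 3 + 0 = 66.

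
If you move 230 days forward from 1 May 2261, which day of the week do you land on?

First find the weekday of May 1, 2261. Doomsday rule: the anchor day for the 2200s is Friday. For year 61: 61÷12 = 5 r 1, and 1÷4 = 0, so 5+1+0 = 6.
Friday + 6 ≡ Thursday — that's 2261's doomsday.
In May the doomsday date is May 9.
May 1 is 8 days before May 9; 8 mod 7 = 1, so Thursday − 1 = Wednesday.
230 mod 7 = 6, so 230 days after a Wednesday is Wednesday + 6 = Tuesday.

Tuesday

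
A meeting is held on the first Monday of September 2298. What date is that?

September 1, 2298 is a Thursday.
The first Monday is therefore September 5 (4 days later).

September 5, 2298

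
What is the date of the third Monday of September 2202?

September 20, 2202

September 1, 2202 is a Wednesday.
The first Monday is therefore September 6 (5 days later).
The third Monday is 6 + 2×7 = September 20.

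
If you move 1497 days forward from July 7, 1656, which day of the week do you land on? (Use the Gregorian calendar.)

First find the weekday of Jul 7, 1656. Doomsday rule: the anchor day for the 1600s is Tuesday. For year 56: 56÷12 = 4 r 8, and 8÷4 = 2, so 4+8+2 = 14.
Tuesday + 14 ≡ Tuesday — that's 1656's doomsday.
In July the doomsday date is Jul 11.
Jul 7 is 4 days before Jul 11; 4 mod 7 = 4, so Tuesday − 4 = Friday.
1497 mod 7 = 6, so 1497 days after a Friday is Friday + 6 = Thursday.

Thursday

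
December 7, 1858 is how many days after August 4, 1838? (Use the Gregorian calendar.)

7430

Aug 4, 1838 → Aug 4, 1839: 365 days.
Aug 4, 1839 → Aug 4, 1840: 366 days (Feb 29, 1840 is in that span).
Aug 4, 1840 → Aug 4, 1841: 365 days.
Aug 4, 1841 → Aug 4, 1842: 365 days.
Aug 4, 1842 → Aug 4, 1843: 365 days.
Aug 4, 1843 → Aug 4, 1844: 366 days (Feb 29, 1844 is in that span).
Aug 4, 1844 → Aug 4, 1845: 365 days.
Aug 4, 1845 → Aug 4, 1846: 365 days.
Aug 4, 1846 → Aug 4, 1847: 365 days.
Aug 4, 1847 → Aug 4, 1848: 366 days (Feb 29, 1848 is in that span).
Aug 4, 1848 → Aug 4, 1849: 365 days.
Aug 4, 1849 → Aug 4, 1850: 365 days.
Aug 4, 1850 → Aug 4, 1851: 365 days.
Aug 4, 1851 → Aug 4, 1852: 366 days (Feb 29, 1852 is in that span).
Aug 4, 1852 → Aug 4, 1853: 365 days.
Aug 4, 1853 → Aug 4, 1854: 365 days.
Aug 4, 1854 → Aug 4, 1855: 365 days.
Aug 4, 1855 → Aug 4, 1856: 366 days (Feb 29, 1856 is in that span).
Aug 4, 1856 → Aug 4, 1857: 365 days.
Aug 4, 1857 → Aug 4, 1858: 365 days.
Aug 4, 1858 → Sep 4, 1858: 31 days (August has 31).
Sep 4, 1858 → Oct 4, 1858: 30 days (September has 30).
Oct 4, 1858 → Nov 4, 1858: 31 days (October has 31).
Nov 4, 1858 → Dec 4, 1858: 30 days (November has 30).
Dec 4, 1858 → Dec 7, 1858: 3 days.
Total: 7430 days.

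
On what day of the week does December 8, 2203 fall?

Thursday

January 1, 2203 is a Saturday.
Jan 1, 2203 → Feb 1, 2203: 31 days (January has 31).
Feb 1, 2203 → Mar 1, 2203: 28 days (February has 28).
Mar 1, 2203 → Apr 1, 2203: 31 days (March has 31).
Apr 1, 2203 → May 1, 2203: 30 days (April has 30).
May 1, 2203 → Jun 1, 2203: 31 days (May has 31).
Jun 1, 2203 → Jul 1, 2203: 30 days (June has 30).
Jul 1, 2203 → Aug 1, 2203: 31 days (July has 31).
Aug 1, 2203 → Sep 1, 2203: 31 days (August has 31).
Sep 1, 2203 → Oct 1, 2203: 30 days (September has 30).
Oct 1, 2203 → Nov 1, 2203: 31 days (October has 31).
Nov 1, 2203 → Dec 1, 2203: 30 days (November has 30).
Dec 1, 2203 → Dec 8, 2203: 7 days.
Total: 341 days.
341 mod 7 = 5, so Saturday + 5 = Thursday.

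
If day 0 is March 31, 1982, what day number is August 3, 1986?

1586

Mar 31, 1982 → Mar 31, 1983: 365 days.
Mar 31, 1983 → Mar 31, 1984: 366 days (Feb 29, 1984 is in that span).
Mar 31, 1984 → Mar 31, 1985: 365 days.
Mar 31, 1985 → Mar 31, 1986: 365 days.
Mar 31, 1986 → Apr 30, 1986: 30 days (March has 31).
Apr 30, 1986 → May 30, 1986: 30 days (April has 30).
May 30, 1986 → Jun 30, 1986: 31 days (May has 31).
Jun 30, 1986 → Jul 30, 1986: 30 days (June has 30).
Jul 30, 1986 → Aug 3, 1986: 4 days.
Total: 1586 days.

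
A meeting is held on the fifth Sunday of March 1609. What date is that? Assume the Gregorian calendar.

March 29, 1609

March 1, 1609 is a Sunday.
The first Sunday is therefore March 1 (same day).
The fifth Sunday is 1 + 4×7 = March 29.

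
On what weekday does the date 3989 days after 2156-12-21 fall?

Dec 21, 2156 is a Tuesday.
3989 mod 7 = 6, so 3989 days after a Tuesday is Tuesday + 6 = Monday.

Monday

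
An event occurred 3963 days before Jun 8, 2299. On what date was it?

August 1, 2288

−365 (one year) → Jun 8, 2298 (3598 left).
−365 (one year) → Jun 8, 2297 (3233 left).
−365 (one year) → Jun 8, 2296 (2868 left).
−366 (one year; includes Feb 29, 2296) → Jun 8, 2295 (2502 left).
−365 (one year) → Jun 8, 2294 (2137 left).
−365 (one year) → Jun 8, 2293 (1772 left).
−365 (one year) → Jun 8, 2292 (1407 left).
−366 (one year; includes Feb 29, 2292) → Jun 8, 2291 (1041 left).
−365 (one year) → Jun 8, 2290 (676 left).
−365 (one year) → Jun 8, 2289 (311 left).
−8 → May 31, 2289 (end of May, 31 days; 303 left).
−31 → Apr 30, 2289 (end of Apr, 30 days; 272 left).
−30 → Mar 31, 2289 (end of Mar, 31 days; 242 left).
−31 → Feb 28, 2289 (end of Feb, 28 days; 211 left).
−28 → Jan 31, 2289 (end of Jan, 31 days; 183 left).
−31 → Dec 31, 2288 (end of Dec, 31 days; 152 left).
−31 → Nov 30, 2288 (end of Nov, 30 days; 121 left).
−30 → Oct 31, 2288 (end of Oct, 31 days; 91 left).
−31 → Sep 30, 2288 (end of Sep, 30 days; 60 left).
−30 → Aug 31, 2288 (end of Aug, 31 days; 30 left).
−30 → Aug 1, 2288.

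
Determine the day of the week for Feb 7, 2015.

Saturday

Doomsday rule: the anchor day for the 2000s is Tuesday. For year 15: 15÷12 = 1 r 3, and 3÷4 = 0, so 1+3+0 = 4.
Tuesday + 4 ≡ Saturday — that's 2015's doomsday.
In February the doomsday date is Feb 28 (2015 is not a leap year).
Feb 7 is 21 days before Feb 28; 21 mod 7 = 0, so Saturday − 0 = Saturday.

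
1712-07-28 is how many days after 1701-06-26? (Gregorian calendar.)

4050

Jun 26, 1701 → Jun 26, 1702: 365 days.
Jun 26, 1702 → Jun 26, 1703: 365 days.
Jun 26, 1703 → Jun 26, 1704: 366 days (Feb 29, 1704 is in that span).
Jun 26, 1704 → Jun 26, 1705: 365 days.
Jun 26, 1705 → Jun 26, 1706: 365 days.
Jun 26, 1706 → Jun 26, 1707: 365 days.
Jun 26, 1707 → Jun 26, 1708: 366 days (Feb 29, 1708 is in that span).
Jun 26, 1708 → Jun 26, 1709: 365 days.
Jun 26, 1709 → Jun 26, 1710: 365 days.
Jun 26, 1710 → Jun 26, 1711: 365 days.
Jun 26, 1711 → Jul 26, 1711: 30 days (June has 30).
Jul 26, 1711 → Aug 26, 1711: 31 days (July has 31).
Aug 26, 1711 → Sep 26, 1711: 31 days (August has 31).
Sep 26, 1711 → Oct 26, 1711: 30 days (September has 30).
Oct 26, 1711 → Nov 26, 1711: 31 days (October has 31).
Nov 26, 1711 → Dec 26, 1711: 30 days (November has 30).
Dec 26, 1711 → Jan 26, 1712: 31 days (December has 31).
Jan 26, 1712 → Feb 26, 1712: 31 days (January has 31).
Feb 26, 1712 → Mar 26, 1712: 29 days (February has 29).
Mar 26, 1712 → Apr 26, 1712: 31 days (March has 31).
Apr 26, 1712 → May 26, 1712: 30 days (April has 30).
May 26, 1712 → Jun 26, 1712: 31 days (May has 31).
Jun 26, 1712 → Jul 26, 1712: 30 days (June has 30).
Jul 26, 1712 → Jul 28, 1712: 2 days.
Total: 4050 days.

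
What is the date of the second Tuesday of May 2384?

May 1, 2384 is a Tuesday.
The first Tuesday is therefore May 1 (same day).
The second Tuesday is 1 + 1×7 = May 8.

May 8, 2384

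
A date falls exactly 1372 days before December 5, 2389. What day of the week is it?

Tuesday

Dec 5, 2389 is a Tuesday.
1372 mod 7 = 0, so 1372 days before a Tuesday is Tuesday − 0 = Tuesday.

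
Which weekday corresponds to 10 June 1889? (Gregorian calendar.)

Monday

January 1, 1889 is a Tuesday.
Jan 1, 1889 → Feb 1, 1889: 31 days (January has 31).
Feb 1, 1889 → Mar 1, 1889: 28 days (February has 28).
Mar 1, 1889 → Apr 1, 1889: 31 days (March has 31).
Apr 1, 1889 → May 1, 1889: 30 days (April has 30).
May 1, 1889 → Jun 1, 1889: 31 days (May has 31).
Jun 1, 1889 → Jun 10, 1889: 9 days.
Total: 160 days.
160 mod 7 = 6, so Tuesday + 6 = Monday.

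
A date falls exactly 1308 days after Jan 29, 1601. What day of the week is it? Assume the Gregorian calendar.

Sunday

First find the weekday of Jan 29, 1601. Doomsday rule: the anchor day for the 1600s is Tuesday. For year 01: 1÷12 = 0 r 1, and 1÷4 = 0, so 0+1+0 = 1.
Tuesday + 1 ≡ Wednesday — that's 1601's doomsday.
In January the doomsday date is Jan 3 (1601 is not a leap year).
Jan 29 is 26 days after Jan 3; 26 mod 7 = 5, so Wednesday + 5 = Monday.
1308 mod 7 = 6, so 1308 days after a Monday is Monday + 6 = Sunday.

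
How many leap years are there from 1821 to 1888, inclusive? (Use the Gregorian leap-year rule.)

Multiples of 4 in [1821,1888]: 17.
Of those, multiples of 100: 0 (not leap unless ÷400).
Multiples of 400: 0.
Leap years = 17 − 0 + 0 = 17.

17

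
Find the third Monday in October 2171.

October 21, 2171

October 1, 2171 is a Tuesday.
The first Monday is therefore October 7 (6 days later).
The third Monday is 7 + 2×7 = October 21.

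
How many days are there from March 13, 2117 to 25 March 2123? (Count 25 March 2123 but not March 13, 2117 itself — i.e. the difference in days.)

Mar 13, 2117 → Mar 13, 2118: 365 days.
Mar 13, 2118 → Mar 13, 2119: 365 days.
Mar 13, 2119 → Mar 13, 2120: 366 days (Feb 29, 2120 is in that span).
Mar 13, 2120 → Mar 13, 2121: 365 days.
Mar 13, 2121 → Mar 13, 2122: 365 days.
Mar 13, 2122 → Apr 13, 2122: 31 days (March has 31).
Apr 13, 2122 → May 13, 2122: 30 days (April has 30).
May 13, 2122 → Jun 13, 2122: 31 days (May has 31).
Jun 13, 2122 → Jul 13, 2122: 30 days (June has 30).
Jul 13, 2122 → Aug 13, 2122: 31 days (July has 31).
Aug 13, 2122 → Sep 13, 2122: 31 days (August has 31).
Sep 13, 2122 → Oct 13, 2122: 30 days (September has 30).
Oct 13, 2122 → Nov 13, 2122: 31 days (October has 31).
Nov 13, 2122 → Dec 13, 2122: 30 days (November has 30).
Dec 13, 2122 → Jan 13, 2123: 31 days (December has 31).
Jan 13, 2123 → Feb 13, 2123: 31 days (January has 31).
Feb 13, 2123 → Mar 13, 2123: 28 days (February has 28).
Mar 13, 2123 → Mar 25, 2123: 12 days.
Total: 2203 days.

2203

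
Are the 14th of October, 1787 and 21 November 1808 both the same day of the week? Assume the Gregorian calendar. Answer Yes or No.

No

From Oct 14, 1787 to Nov 21, 1808 is 7708 days.
7708 mod 7 = 1, so they are different weekdays.
(Oct 14, 1787 is a Sunday; Nov 21, 1808 is a Monday.)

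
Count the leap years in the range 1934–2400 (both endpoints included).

Multiples of 4 in [1934,2400]: 117.
Of those, multiples of 100: 5 (not leap unless ÷400).
Multiples of 400: 2.
Leap years = 117 − 5 + 2 = 114.

114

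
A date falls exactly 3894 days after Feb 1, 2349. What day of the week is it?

Feb 1, 2349 is a Tuesday.
3894 mod 7 = 2, so 3894 days after a Tuesday is Tuesday + 2 = Thursday.

Thursday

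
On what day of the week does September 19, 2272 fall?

Doomsday rule: the anchor day for the 2200s is Friday. For year 72: 72÷12 = 6 r 0, and 0÷4 = 0, so 6+0+0 = 6.
Friday + 6 ≡ Thursday — that's 2272's doomsday.
In September the doomsday date is Sep 5.
Sep 19 is 14 days after Sep 5; 14 mod 7 = 0, so Thursday + 0 = Thursday.

Thursday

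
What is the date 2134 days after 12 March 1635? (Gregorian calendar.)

+366 (one year; includes Feb 29, 1636) → Mar 12, 1636 (1768 left).
+365 (one year) → Mar 12, 1637 (1403 left).
+365 (one year) → Mar 12, 1638 (1038 left).
+365 (one year) → Mar 12, 1639 (673 left).
+366 (one year; includes Feb 29, 1640) → Mar 12, 1640 (307 left).
Mar has 31 days: +20 → Apr 1, 1640 (287 left).
Apr has 30 days: +30 → May 1, 1640 (257 left).
May has 31 days: +31 → Jun 1, 1640 (226 left).
Jun has 30 days: +30 → Jul 1, 1640 (196 left).
Jul has 31 days: +31 → Aug 1, 1640 (165 left).
Aug has 31 days: +31 → Sep 1, 1640 (134 left).
Sep has 30 days: +30 → Oct 1, 1640 (104 left).
Oct has 31 days: +31 → Nov 1, 1640 (73 left).
Nov has 30 days: +30 → Dec 1, 1640 (43 left).
Dec has 31 days: +31 → Jan 1, 1641 (12 left).
+12 → Jan 13, 1641.

January 13, 1641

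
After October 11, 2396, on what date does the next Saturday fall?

Oct 11, 2396 is a Friday.
From Friday to the next Saturday is 1 day.
Oct 11, 2396 + 1 = Oct 12, 2396.

October 12, 2396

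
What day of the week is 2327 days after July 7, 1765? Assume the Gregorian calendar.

Wednesday

First find the weekday of Jul 7, 1765. Doomsday rule: the anchor day for the 1700s is Sunday. For year 65: 65÷12 = 5 r 5, and 5÷4 = 1, so 5+5+1 = 11.
Sunday + 11 ≡ Thursday — that's 1765's doomsday.
In July the doomsday date is Jul 11.
Jul 7 is 4 days before Jul 11; 4 mod 7 = 4, so Thursday − 4 = Sunday.
2327 mod 7 = 3, so 2327 days after a Sunday is Sunday + 3 = Wednesday.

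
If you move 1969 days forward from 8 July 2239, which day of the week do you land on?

Jul 8, 2239 is a Monday.
1969 mod 7 = 2, so 1969 days after a Monday is Monday + 2 = Wednesday.

Wednesday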